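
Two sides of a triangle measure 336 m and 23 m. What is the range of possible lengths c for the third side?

By the triangle inequality, c must be less than 336 + 23 = 359 and greater than |336 − 23| = 313.

313 < c < 359 (m)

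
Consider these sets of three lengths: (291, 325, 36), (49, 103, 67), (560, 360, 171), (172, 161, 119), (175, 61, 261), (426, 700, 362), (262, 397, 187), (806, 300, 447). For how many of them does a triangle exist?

5

(36,291,325): 36+291 > 325 → valid
(49,67,103): 49+67 > 103 → valid
(171,360,560): 171+360 ≤ 560 → not valid
(119,161,172): 119+161 > 172 → valid
(61,175,261): 61+175 ≤ 261 → not valid
(362,426,700): 362+426 > 700 → valid
(187,262,397): 187+262 > 397 → valid
(300,447,806): 300+447 ≤ 806 → not valid
5 of the 8 triples form a triangle.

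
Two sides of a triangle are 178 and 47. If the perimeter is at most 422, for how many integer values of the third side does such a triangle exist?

Triangle inequality: 131 < x < 225. Perimeter ≤ 422 gives x ≤ 422 − 178 − 47 = 197.
So 131 < x ≤ 197; integers 132 through 197: 66 values.

66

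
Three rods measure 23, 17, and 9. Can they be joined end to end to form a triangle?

Yes

The longest side is 23, and the other two sum to 26.
Since 26 > 23, the triangle inequality holds.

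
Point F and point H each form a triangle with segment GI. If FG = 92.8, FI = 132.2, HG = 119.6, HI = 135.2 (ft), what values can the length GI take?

From triangle FGI: |92.8 − 132.2| < GI < 92.8 + 132.2, i.e. 39.4 < GI < 225.0.
From triangle HGI: 15.6 < GI < 254.8.
Both must hold, so GI lies in the intersection.

39.4 < GI < 225.0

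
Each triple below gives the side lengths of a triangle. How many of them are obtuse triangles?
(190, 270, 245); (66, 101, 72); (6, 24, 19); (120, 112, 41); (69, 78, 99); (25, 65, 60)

(190,270,245): 190²+245² = 96125 > 72900 = 270² → acute
(66,101,72): 66²+72² = 9540 < 10201 = 101² → obtuse
(6,24,19): 6²+19² = 397 < 576 = 24² → obtuse
(120,112,41): 41²+112² = 14225 < 14400 = 120² → obtuse
(69,78,99): 69²+78² = 10845 > 9801 = 99² → acute
(25,65,60): 25²+60² = 4225 = 65² → right
3 of the 6 are obtuse.

3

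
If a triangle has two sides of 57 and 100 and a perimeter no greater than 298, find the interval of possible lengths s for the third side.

Triangle inequality alone gives 43 < s < 157.
The perimeter condition gives s ≤ 298 − 57 − 100 = 141.
Intersecting the two: 43 < s ≤ 141.

43 < s ≤ 141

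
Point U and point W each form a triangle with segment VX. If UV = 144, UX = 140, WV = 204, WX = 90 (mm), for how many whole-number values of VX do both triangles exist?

169

From triangle UVX: 4 < VX < 284.
From triangle WVX: 114 < VX < 294.
Intersection: 114 < VX < 284, so integers 115 through 283: 169 values.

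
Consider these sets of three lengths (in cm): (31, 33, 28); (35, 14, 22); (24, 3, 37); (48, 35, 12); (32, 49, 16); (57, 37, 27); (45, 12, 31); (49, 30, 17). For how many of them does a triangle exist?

3

(28,31,33): 28+31 > 33 → valid
(14,22,35): 14+22 > 35 → valid
(3,24,37): 3+24 ≤ 37 → not valid
(12,35,48): 12+35 ≤ 48 → not valid
(16,32,49): 16+32 ≤ 49 → not valid
(27,37,57): 27+37 > 57 → valid
(12,31,45): 12+31 ≤ 45 → not valid
(17,30,49): 17+30 ≤ 49 → not valid
3 of the 8 triples form a triangle.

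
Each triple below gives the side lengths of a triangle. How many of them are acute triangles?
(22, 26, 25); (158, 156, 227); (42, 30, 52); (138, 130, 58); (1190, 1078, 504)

2

(22,26,25): 22²+25² = 1109 > 676 = 26² → acute
(158,156,227): 156²+158² = 49300 < 51529 = 227² → obtuse
(42,30,52): 30²+42² = 2664 < 2704 = 52² → obtuse
(138,130,58): 58²+130² = 20264 > 19044 = 138² → acute
(1190,1078,504): 504²+1078² = 1416100 = 1190² → right
2 of the 5 are acute.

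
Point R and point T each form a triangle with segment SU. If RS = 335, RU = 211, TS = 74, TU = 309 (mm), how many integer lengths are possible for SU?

147

From triangle RSU: 124 < SU < 546.
From triangle TSU: 235 < SU < 383.
Intersection: 235 < SU < 383, so integers 236 through 382: 147 values.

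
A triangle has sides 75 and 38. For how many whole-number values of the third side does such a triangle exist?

75

The third side lies in the open interval (37, 113).
Integers from 38 to 112 inclusive: 112 − 38 + 1 = 75.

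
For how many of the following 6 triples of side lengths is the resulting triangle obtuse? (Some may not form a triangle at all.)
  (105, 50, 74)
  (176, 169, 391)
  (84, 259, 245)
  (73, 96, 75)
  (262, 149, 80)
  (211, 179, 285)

2

(105,50,74): 50²+74² = 7976 < 11025 = 105² → obtuse
(176,169,391): 169+176 ≤ 391, not a triangle
(84,259,245): 84²+245² = 67081 = 259² → right
(73,96,75): 73²+75² = 10954 > 9216 = 96² → acute
(262,149,80): 80+149 ≤ 262, not a triangle
(211,179,285): 179²+211² = 76562 < 81225 = 285² → obtuse
2 of the 6 are obtuse.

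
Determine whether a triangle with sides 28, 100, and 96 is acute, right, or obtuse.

right

Compare the square of the longest side to the sum of squares of the other two: 28² + 96² = 10000 = 100².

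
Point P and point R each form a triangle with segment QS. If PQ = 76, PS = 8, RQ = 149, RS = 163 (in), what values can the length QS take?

From triangle PQS: |76 − 8| < QS < 76 + 8, i.e. 68 < QS < 84.
From triangle RQS: 14 < QS < 312.
Both must hold, so QS lies in the intersection.

68 < QS < 84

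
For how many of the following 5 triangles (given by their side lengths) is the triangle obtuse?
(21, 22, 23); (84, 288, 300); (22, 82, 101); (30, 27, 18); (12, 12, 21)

2

(21,22,23): 21²+22² = 925 > 529 = 23² → acute
(84,288,300): 84²+288² = 90000 = 300² → right
(22,82,101): 22²+82² = 7208 < 10201 = 101² → obtuse
(30,27,18): 18²+27² = 1053 > 900 = 30² → acute
(12,12,21): 12²+12² = 288 < 441 = 21² → obtuse
2 of the 5 are obtuse.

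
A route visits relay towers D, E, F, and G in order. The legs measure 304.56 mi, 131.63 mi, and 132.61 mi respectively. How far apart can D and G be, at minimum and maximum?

The maximum is all hops collinear in one direction: 304.56 + 131.63 + 132.61 = 568.80.
The longest hop is 304.56; the others sum to 264.24. Folding the others back against it leaves at least 304.56 − 264.24 = 40.32.

40.32 ≤ DG ≤ 568.80 mi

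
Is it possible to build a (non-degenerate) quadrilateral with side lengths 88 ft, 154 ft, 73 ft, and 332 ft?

No

For a quadrilateral, each side must be shorter than the sum of the others.
Here the longest side is 332, but the remaining 3 sides sum to only 315.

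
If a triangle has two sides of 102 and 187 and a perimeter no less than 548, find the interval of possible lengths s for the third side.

Triangle inequality alone gives 85 < s < 289.
The perimeter condition gives s ≥ 548 − 102 − 187 = 259.
Intersecting the two: 259 ≤ s < 289.

259 ≤ s < 289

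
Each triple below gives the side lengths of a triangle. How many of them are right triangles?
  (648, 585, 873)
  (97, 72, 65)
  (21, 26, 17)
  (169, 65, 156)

(648,585,873): 585²+648² = 762129 = 873² → right
(97,72,65): 65²+72² = 9409 = 97² → right
(21,26,17): 17²+21² = 730 > 676 = 26² → acute
(169,65,156): 65²+156² = 28561 = 169² → right
3 of the 4 are right.

3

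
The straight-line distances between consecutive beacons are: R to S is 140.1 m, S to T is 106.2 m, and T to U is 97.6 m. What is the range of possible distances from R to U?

0 ≤ RU ≤ 343.9 m

The maximum is all hops collinear in one direction: 140.1 + 106.2 + 97.6 = 343.9.
The longest hop is 140.1; the others sum to 203.8. Since 140.1 ≤ 203.8, the path can fold back on itself completely, so the minimum distance is 0.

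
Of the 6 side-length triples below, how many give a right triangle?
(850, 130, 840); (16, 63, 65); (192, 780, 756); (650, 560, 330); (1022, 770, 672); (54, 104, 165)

(850,130,840): 130²+840² = 722500 = 850² → right
(16,63,65): 16²+63² = 4225 = 65² → right
(192,780,756): 192²+756² = 608400 = 780² → right
(650,560,330): 330²+560² = 422500 = 650² → right
(1022,770,672): 672²+770² = 1044484 = 1022² → right
(54,104,165): 54+104 ≤ 165, not a triangle
5 of the 6 are right.

5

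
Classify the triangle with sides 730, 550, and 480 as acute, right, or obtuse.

right

Compare the square of the longest side to the sum of squares of the other two: 480² + 550² = 532900 = 730².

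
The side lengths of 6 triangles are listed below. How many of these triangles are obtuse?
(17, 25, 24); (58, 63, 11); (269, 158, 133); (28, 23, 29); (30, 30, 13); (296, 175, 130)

(17,25,24): 17²+24² = 865 > 625 = 25² → acute
(58,63,11): 11²+58² = 3485 < 3969 = 63² → obtuse
(269,158,133): 133²+158² = 42653 < 72361 = 269² → obtuse
(28,23,29): 23²+28² = 1313 > 841 = 29² → acute
(30,30,13): 13²+30² = 1069 > 900 = 30² → acute
(296,175,130): 130²+175² = 47525 < 87616 = 296² → obtuse
3 of the 6 are obtuse.

3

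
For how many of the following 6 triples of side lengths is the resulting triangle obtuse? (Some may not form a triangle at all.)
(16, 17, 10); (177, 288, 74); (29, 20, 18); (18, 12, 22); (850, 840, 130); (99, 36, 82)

3

(16,17,10): 10²+16² = 356 > 289 = 17² → acute
(177,288,74): 74+177 ≤ 288, not a triangle
(29,20,18): 18²+20² = 724 < 841 = 29² → obtuse
(18,12,22): 12²+18² = 468 < 484 = 22² → obtuse
(850,840,130): 130²+840² = 722500 = 850² → right
(99,36,82): 36²+82² = 8020 < 9801 = 99² → obtuse
3 of the 6 are obtuse.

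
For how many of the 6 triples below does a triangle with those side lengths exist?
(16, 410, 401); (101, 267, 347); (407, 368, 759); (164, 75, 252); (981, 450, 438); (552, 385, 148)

(16,401,410): 16+401 > 410 → valid
(101,267,347): 101+267 > 347 → valid
(368,407,759): 368+407 > 759 → valid
(75,164,252): 75+164 ≤ 252 → not valid
(438,450,981): 438+450 ≤ 981 → not valid
(148,385,552): 148+385 ≤ 552 → not valid
3 of the 6 triples form a triangle.

3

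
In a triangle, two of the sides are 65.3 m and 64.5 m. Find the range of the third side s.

0.8 < s < 129.8

By the triangle inequality, s must be less than 65.3 + 64.5 = 129.8 and greater than |65.3 − 64.5| = 0.8.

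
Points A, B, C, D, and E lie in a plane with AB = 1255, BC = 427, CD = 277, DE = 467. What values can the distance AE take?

The maximum is all hops collinear in one direction: 1255 + 427 + 277 + 467 = 2426.
The longest hop is 1255; the others sum to 1171. Folding the others back against it leaves at least 1255 − 1171 = 84.

84 ≤ AE ≤ 2426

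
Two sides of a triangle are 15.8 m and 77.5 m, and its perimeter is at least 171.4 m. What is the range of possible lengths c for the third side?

Triangle inequality alone gives 61.7 < c < 93.3.
The perimeter condition gives c ≥ 171.4 − 15.8 − 77.5 = 78.1.
Intersecting the two: 78.1 ≤ c < 93.3.

78.1 ≤ c < 93.3 m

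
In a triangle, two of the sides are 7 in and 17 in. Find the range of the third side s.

10 < s < 24

By the triangle inequality, s must be less than 7 + 17 = 24 and greater than |7 − 17| = 10.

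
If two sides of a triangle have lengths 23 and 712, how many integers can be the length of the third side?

45

The third side lies in the open interval (689, 735).
Integers from 690 to 734 inclusive: 734 − 690 + 1 = 45.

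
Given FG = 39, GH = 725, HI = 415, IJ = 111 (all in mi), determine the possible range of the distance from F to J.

The maximum is all hops collinear in one direction: 39 + 725 + 415 + 111 = 1290.
The longest hop is 725; the others sum to 565. Folding the others back against it leaves at least 725 − 565 = 160.

160 ≤ FJ ≤ 1290 mi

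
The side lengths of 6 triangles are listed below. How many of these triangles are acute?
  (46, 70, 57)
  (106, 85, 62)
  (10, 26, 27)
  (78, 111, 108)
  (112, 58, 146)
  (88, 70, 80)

(46,70,57): 46²+57² = 5365 > 4900 = 70² → acute
(106,85,62): 62²+85² = 11069 < 11236 = 106² → obtuse
(10,26,27): 10²+26² = 776 > 729 = 27² → acute
(78,111,108): 78²+108² = 17748 > 12321 = 111² → acute
(112,58,146): 58²+112² = 15908 < 21316 = 146² → obtuse
(88,70,80): 70²+80² = 11300 > 7744 = 88² → acute
4 of the 6 are acute.

4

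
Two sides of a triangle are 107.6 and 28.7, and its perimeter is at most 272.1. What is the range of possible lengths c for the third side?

Triangle inequality alone gives 78.9 < c < 136.3.
The perimeter condition gives c ≤ 272.1 − 107.6 − 28.7 = 135.8.
Intersecting the two: 78.9 < c ≤ 135.8.

78.9 < c ≤ 135.8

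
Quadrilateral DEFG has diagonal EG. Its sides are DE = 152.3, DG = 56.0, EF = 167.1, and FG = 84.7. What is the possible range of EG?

From triangle DEG: |152.3 − 56.0| < EG < 152.3 + 56.0, i.e. 96.3 < EG < 208.3.
From triangle FEG: 82.4 < EG < 251.8.
Both must hold, so EG lies in the intersection.

96.3 < EG < 208.3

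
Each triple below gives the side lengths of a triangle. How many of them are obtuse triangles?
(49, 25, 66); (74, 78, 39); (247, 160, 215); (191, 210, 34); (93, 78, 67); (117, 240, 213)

2

(49,25,66): 25²+49² = 3026 < 4356 = 66² → obtuse
(74,78,39): 39²+74² = 6997 > 6084 = 78² → acute
(247,160,215): 160²+215² = 71825 > 61009 = 247² → acute
(191,210,34): 34²+191² = 37637 < 44100 = 210² → obtuse
(93,78,67): 67²+78² = 10573 > 8649 = 93² → acute
(117,240,213): 117²+213² = 59058 > 57600 = 240² → acute
2 of the 6 are obtuse.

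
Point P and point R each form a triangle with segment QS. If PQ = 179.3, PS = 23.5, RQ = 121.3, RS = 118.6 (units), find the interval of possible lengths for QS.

From triangle PQS: |179.3 − 23.5| < QS < 179.3 + 23.5, i.e. 155.8 < QS < 202.8.
From triangle RQS: 2.7 < QS < 239.9.
Both must hold, so QS lies in the intersection.

155.8 < QS < 202.8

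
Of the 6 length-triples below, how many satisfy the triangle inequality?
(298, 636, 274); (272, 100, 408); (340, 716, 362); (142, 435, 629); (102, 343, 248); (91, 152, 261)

1

(274,298,636): 274+298 ≤ 636 → not valid
(100,272,408): 100+272 ≤ 408 → not valid
(340,362,716): 340+362 ≤ 716 → not valid
(142,435,629): 142+435 ≤ 629 → not valid
(102,248,343): 102+248 > 343 → valid
(91,152,261): 91+152 ≤ 261 → not valid
1 of the 6 triples forms a triangle.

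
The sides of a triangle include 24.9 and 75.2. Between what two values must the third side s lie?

By the triangle inequality, s must be less than 24.9 + 75.2 = 100.1 and greater than |24.9 − 75.2| = 50.3.

50.3 < s < 100.1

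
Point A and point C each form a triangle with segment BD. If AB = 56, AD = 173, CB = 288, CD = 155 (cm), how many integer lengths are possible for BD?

95

From triangle ABD: 117 < BD < 229.
From triangle CBD: 133 < BD < 443.
Intersection: 133 < BD < 229, so integers 134 through 228: 95 values.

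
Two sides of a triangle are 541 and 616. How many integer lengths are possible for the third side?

1081

The third side lies in the open interval (75, 1157).
Integers from 76 to 1156 inclusive: 1156 − 76 + 1 = 1081.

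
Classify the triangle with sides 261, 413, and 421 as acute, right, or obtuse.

acute

Compare the square of the longest side to the sum of squares of the other two: 261² + 413² = 238690 > 177241 = 421².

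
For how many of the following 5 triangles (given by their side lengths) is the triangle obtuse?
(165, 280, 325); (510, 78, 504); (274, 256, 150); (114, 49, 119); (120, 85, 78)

(165,280,325): 165²+280² = 105625 = 325² → right
(510,78,504): 78²+504² = 260100 = 510² → right
(274,256,150): 150²+256² = 88036 > 75076 = 274² → acute
(114,49,119): 49²+114² = 15397 > 14161 = 119² → acute
(120,85,78): 78²+85² = 13309 < 14400 = 120² → obtuse
1 of the 5 is obtuse.

1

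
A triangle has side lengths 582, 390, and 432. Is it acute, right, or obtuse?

Compare the square of the longest side to the sum of squares of the other two: 390² + 432² = 338724 = 582².

right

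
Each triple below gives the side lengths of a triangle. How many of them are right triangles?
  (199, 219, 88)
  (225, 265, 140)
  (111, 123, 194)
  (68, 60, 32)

2

(199,219,88): 88²+199² = 47345 < 47961 = 219² → obtuse
(225,265,140): 140²+225² = 70225 = 265² → right
(111,123,194): 111²+123² = 27450 < 37636 = 194² → obtuse
(68,60,32): 32²+60² = 4624 = 68² → right
2 of the 4 are right.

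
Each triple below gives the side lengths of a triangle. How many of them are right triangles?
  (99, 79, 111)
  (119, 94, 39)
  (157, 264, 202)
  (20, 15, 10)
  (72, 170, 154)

1

(99,79,111): 79²+99² = 16042 > 12321 = 111² → acute
(119,94,39): 39²+94² = 10357 < 14161 = 119² → obtuse
(157,264,202): 157²+202² = 65453 < 69696 = 264² → obtuse
(20,15,10): 10²+15² = 325 < 400 = 20² → obtuse
(72,170,154): 72²+154² = 28900 = 170² → right
1 of the 5 is right.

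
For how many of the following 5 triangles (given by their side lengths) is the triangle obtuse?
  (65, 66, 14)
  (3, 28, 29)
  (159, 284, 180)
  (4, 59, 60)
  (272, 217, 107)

(65,66,14): 14²+65² = 4421 > 4356 = 66² → acute
(3,28,29): 3²+28² = 793 < 841 = 29² → obtuse
(159,284,180): 159²+180² = 57681 < 80656 = 284² → obtuse
(4,59,60): 4²+59² = 3497 < 3600 = 60² → obtuse
(272,217,107): 107²+217² = 58538 < 73984 = 272² → obtuse
4 of the 5 are obtuse.

4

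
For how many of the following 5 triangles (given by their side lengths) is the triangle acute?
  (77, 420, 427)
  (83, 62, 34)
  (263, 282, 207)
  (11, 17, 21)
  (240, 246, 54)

1

(77,420,427): 77²+420² = 182329 = 427² → right
(83,62,34): 34²+62² = 5000 < 6889 = 83² → obtuse
(263,282,207): 207²+263² = 112018 > 79524 = 282² → acute
(11,17,21): 11²+17² = 410 < 441 = 21² → obtuse
(240,246,54): 54²+240² = 60516 = 246² → right
1 of the 5 is acute.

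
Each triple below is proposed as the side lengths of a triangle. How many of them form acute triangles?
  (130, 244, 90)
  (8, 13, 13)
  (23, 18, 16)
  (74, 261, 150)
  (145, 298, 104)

2

(130,244,90): 90+130 ≤ 244, not a triangle
(8,13,13): 8²+13² = 233 > 169 = 13² → acute
(23,18,16): 16²+18² = 580 > 529 = 23² → acute
(74,261,150): 74+150 ≤ 261, not a triangle
(145,298,104): 104+145 ≤ 298, not a triangle
2 of the 5 are acute.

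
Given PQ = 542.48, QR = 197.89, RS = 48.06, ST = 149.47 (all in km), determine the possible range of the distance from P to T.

147.06 ≤ PT ≤ 937.90 km

The maximum is all hops collinear in one direction: 542.48 + 197.89 + 48.06 + 149.47 = 937.90.
The longest hop is 542.48; the others sum to 395.42. Folding the others back against it leaves at least 542.48 − 395.42 = 147.06.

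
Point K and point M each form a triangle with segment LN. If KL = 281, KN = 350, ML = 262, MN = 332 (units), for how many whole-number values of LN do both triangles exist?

From triangle KLN: 69 < LN < 631.
From triangle MLN: 70 < LN < 594.
Intersection: 70 < LN < 594, so integers 71 through 593: 523 values.

523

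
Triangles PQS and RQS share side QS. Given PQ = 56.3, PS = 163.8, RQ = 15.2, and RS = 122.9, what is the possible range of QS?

From triangle PQS: |56.3 − 163.8| < QS < 56.3 + 163.8, i.e. 107.5 < QS < 220.1.
From triangle RQS: 107.7 < QS < 138.1.
Both must hold, so QS lies in the intersection.

107.7 < QS < 138.1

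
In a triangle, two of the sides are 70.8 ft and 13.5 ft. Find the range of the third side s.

57.3 < s < 84.3 (ft)

By the triangle inequality, s must be less than 70.8 + 13.5 = 84.3 and greater than |70.8 − 13.5| = 57.3.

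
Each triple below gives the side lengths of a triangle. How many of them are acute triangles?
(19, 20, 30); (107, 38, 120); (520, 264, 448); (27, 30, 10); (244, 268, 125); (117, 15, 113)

1

(19,20,30): 19²+20² = 761 < 900 = 30² → obtuse
(107,38,120): 38²+107² = 12893 < 14400 = 120² → obtuse
(520,264,448): 264²+448² = 270400 = 520² → right
(27,30,10): 10²+27² = 829 < 900 = 30² → obtuse
(244,268,125): 125²+244² = 75161 > 71824 = 268² → acute
(117,15,113): 15²+113² = 12994 < 13689 = 117² → obtuse
1 of the 6 is acute.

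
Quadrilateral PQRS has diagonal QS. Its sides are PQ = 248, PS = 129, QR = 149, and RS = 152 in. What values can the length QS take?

From triangle PQS: |248 − 129| < QS < 248 + 129, i.e. 119 < QS < 377.
From triangle RQS: 3 < QS < 301.
Both must hold, so QS lies in the intersection.

119 < QS < 301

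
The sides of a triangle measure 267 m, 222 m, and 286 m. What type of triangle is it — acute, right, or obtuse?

acute

Compare the square of the longest side to the sum of squares of the other two: 222² + 267² = 120573 > 81796 = 286².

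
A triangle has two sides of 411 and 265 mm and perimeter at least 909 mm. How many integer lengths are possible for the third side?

Triangle inequality: 146 < x < 676. Perimeter ≥ 909 gives x ≥ 909 − 411 − 265 = 233.
So 233 ≤ x < 676; integers 233 through 675: 443 values.

443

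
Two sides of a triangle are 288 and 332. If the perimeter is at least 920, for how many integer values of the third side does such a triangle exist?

Triangle inequality: 44 < x < 620. Perimeter ≥ 920 gives x ≥ 920 − 288 − 332 = 300.
So 300 ≤ x < 620; integers 300 through 619: 320 values.

320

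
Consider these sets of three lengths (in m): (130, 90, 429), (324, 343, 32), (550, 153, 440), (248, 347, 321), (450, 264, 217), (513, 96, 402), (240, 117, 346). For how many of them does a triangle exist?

5

(90,130,429): 90+130 ≤ 429 → not valid
(32,324,343): 32+324 > 343 → valid
(153,440,550): 153+440 > 550 → valid
(248,321,347): 248+321 > 347 → valid
(217,264,450): 217+264 > 450 → valid
(96,402,513): 96+402 ≤ 513 → not valid
(117,240,346): 117+240 > 346 → valid
5 of the 7 triples form a triangle.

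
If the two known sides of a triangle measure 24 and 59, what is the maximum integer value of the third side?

The third side must be strictly less than 24 + 59 = 83.
The largest integer below 83 is 82.

82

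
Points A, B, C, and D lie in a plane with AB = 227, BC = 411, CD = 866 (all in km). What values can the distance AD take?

228 ≤ AD ≤ 1504 km

The maximum is all hops collinear in one direction: 227 + 411 + 866 = 1504.
The longest hop is 866; the others sum to 638. Folding the others back against it leaves at least 866 − 638 = 228.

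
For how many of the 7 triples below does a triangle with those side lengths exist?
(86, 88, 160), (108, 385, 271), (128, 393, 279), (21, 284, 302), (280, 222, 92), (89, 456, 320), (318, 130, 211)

5

(86,88,160): 86+88 > 160 → valid
(108,271,385): 108+271 ≤ 385 → not valid
(128,279,393): 128+279 > 393 → valid
(21,284,302): 21+284 > 302 → valid
(92,222,280): 92+222 > 280 → valid
(89,320,456): 89+320 ≤ 456 → not valid
(130,211,318): 130+211 > 318 → valid
5 of the 7 triples form a triangle.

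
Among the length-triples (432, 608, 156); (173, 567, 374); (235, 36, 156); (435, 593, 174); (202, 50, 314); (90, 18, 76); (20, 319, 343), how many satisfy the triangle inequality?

2

(156,432,608): 156+432 ≤ 608 → not valid
(173,374,567): 173+374 ≤ 567 → not valid
(36,156,235): 36+156 ≤ 235 → not valid
(174,435,593): 174+435 > 593 → valid
(50,202,314): 50+202 ≤ 314 → not valid
(18,76,90): 18+76 > 90 → valid
(20,319,343): 20+319 ≤ 343 → not valid
2 of the 7 triples form a triangle.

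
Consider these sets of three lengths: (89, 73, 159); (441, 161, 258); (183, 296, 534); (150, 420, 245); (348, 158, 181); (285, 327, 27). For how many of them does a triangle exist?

1

(73,89,159): 73+89 > 159 → valid
(161,258,441): 161+258 ≤ 441 → not valid
(183,296,534): 183+296 ≤ 534 → not valid
(150,245,420): 150+245 ≤ 420 → not valid
(158,181,348): 158+181 ≤ 348 → not valid
(27,285,327): 27+285 ≤ 327 → not valid
1 of the 6 triples forms a triangle.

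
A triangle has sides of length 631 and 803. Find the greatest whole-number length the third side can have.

The third side must be strictly less than 631 + 803 = 1434.
The largest integer below 1434 is 1433.

1433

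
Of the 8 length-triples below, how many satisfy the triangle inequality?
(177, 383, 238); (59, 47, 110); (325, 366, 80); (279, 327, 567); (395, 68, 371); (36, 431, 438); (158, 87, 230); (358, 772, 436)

7

(177,238,383): 177+238 > 383 → valid
(47,59,110): 47+59 ≤ 110 → not valid
(80,325,366): 80+325 > 366 → valid
(279,327,567): 279+327 > 567 → valid
(68,371,395): 68+371 > 395 → valid
(36,431,438): 36+431 > 438 → valid
(87,158,230): 87+158 > 230 → valid
(358,436,772): 358+436 > 772 → valid
7 of the 8 triples form a triangle.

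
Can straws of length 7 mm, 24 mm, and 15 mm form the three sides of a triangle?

No

The longest side is 24, but the other two sum to only 22.
22 < 24, so the triangle inequality fails.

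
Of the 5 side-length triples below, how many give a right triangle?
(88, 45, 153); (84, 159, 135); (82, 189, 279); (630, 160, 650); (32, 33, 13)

2

(88,45,153): 45+88 ≤ 153, not a triangle
(84,159,135): 84²+135² = 25281 = 159² → right
(82,189,279): 82+189 ≤ 279, not a triangle
(630,160,650): 160²+630² = 422500 = 650² → right
(32,33,13): 13²+32² = 1193 > 1089 = 33² → acute
2 of the 5 are right.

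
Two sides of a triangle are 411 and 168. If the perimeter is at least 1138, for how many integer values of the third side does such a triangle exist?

Triangle inequality: 243 < x < 579. Perimeter ≥ 1138 gives x ≥ 1138 − 411 − 168 = 559.
So 559 ≤ x < 579; integers 559 through 578: 20 values.

20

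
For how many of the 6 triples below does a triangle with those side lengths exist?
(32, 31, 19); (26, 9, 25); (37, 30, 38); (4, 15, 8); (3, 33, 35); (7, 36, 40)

(19,31,32): 19+31 > 32 → valid
(9,25,26): 9+25 > 26 → valid
(30,37,38): 30+37 > 38 → valid
(4,8,15): 4+8 ≤ 15 → not valid
(3,33,35): 3+33 > 35 → valid
(7,36,40): 7+36 > 40 → valid
5 of the 6 triples form a triangle.

5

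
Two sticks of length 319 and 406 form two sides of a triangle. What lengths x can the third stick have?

87 < x < 725

By the triangle inequality, x must be less than 319 + 406 = 725 and greater than |319 − 406| = 87.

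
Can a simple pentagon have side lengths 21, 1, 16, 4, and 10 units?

A pentagon exists iff every side is shorter than the sum of the others — equivalently, the longest side is less than the sum of the rest.
Longest side 21 < 31 (sum of the remaining 4), so yes.

Yes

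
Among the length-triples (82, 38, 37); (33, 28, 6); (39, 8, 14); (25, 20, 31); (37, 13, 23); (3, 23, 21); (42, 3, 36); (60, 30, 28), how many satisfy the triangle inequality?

3

(37,38,82): 37+38 ≤ 82 → not valid
(6,28,33): 6+28 > 33 → valid
(8,14,39): 8+14 ≤ 39 → not valid
(20,25,31): 20+25 > 31 → valid
(13,23,37): 13+23 ≤ 37 → not valid
(3,21,23): 3+21 > 23 → valid
(3,36,42): 3+36 ≤ 42 → not valid
(28,30,60): 28+30 ≤ 60 → not valid
3 of the 8 triples form a triangle.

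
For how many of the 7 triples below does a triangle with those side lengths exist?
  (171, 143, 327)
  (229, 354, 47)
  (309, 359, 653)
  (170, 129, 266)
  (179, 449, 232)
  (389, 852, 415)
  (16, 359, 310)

(143,171,327): 143+171 ≤ 327 → not valid
(47,229,354): 47+229 ≤ 354 → not valid
(309,359,653): 309+359 > 653 → valid
(129,170,266): 129+170 > 266 → valid
(179,232,449): 179+232 ≤ 449 → not valid
(389,415,852): 389+415 ≤ 852 → not valid
(16,310,359): 16+310 ≤ 359 → not valid
2 of the 7 triples form a triangle.

2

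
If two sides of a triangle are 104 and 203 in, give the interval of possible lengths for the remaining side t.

By the triangle inequality, t must be less than 104 + 203 = 307 and greater than |104 − 203| = 99.

99 < t < 307 (in)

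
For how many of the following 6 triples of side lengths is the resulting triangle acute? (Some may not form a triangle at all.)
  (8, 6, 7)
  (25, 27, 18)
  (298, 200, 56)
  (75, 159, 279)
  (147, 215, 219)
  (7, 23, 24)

(8,6,7): 6²+7² = 85 > 64 = 8² → acute
(25,27,18): 18²+25² = 949 > 729 = 27² → acute
(298,200,56): 56+200 ≤ 298, not a triangle
(75,159,279): 75+159 ≤ 279, not a triangle
(147,215,219): 147²+215² = 67834 > 47961 = 219² → acute
(7,23,24): 7²+23² = 578 > 576 = 24² → acute
4 of the 6 are acute.

4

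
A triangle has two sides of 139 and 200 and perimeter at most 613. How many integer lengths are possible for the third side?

Triangle inequality: 61 < x < 339. Perimeter ≤ 613 gives x ≤ 613 − 139 − 200 = 274.
So 61 < x ≤ 274; integers 62 through 274: 213 values.

213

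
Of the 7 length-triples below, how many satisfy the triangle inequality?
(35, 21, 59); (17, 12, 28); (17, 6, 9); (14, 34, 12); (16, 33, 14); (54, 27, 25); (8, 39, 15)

(21,35,59): 21+35 ≤ 59 → not valid
(12,17,28): 12+17 > 28 → valid
(6,9,17): 6+9 ≤ 17 → not valid
(12,14,34): 12+14 ≤ 34 → not valid
(14,16,33): 14+16 ≤ 33 → not valid
(25,27,54): 25+27 ≤ 54 → not valid
(8,15,39): 8+15 ≤ 39 → not valid
1 of the 7 triples forms a triangle.

1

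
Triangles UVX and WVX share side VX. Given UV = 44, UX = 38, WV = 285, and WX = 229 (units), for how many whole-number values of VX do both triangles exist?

25

From triangle UVX: 6 < VX < 82.
From triangle WVX: 56 < VX < 514.
Intersection: 56 < VX < 82, so integers 57 through 81: 25 values.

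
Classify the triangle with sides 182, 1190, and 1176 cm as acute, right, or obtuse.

right

Compare the square of the longest side to the sum of squares of the other two: 182² + 1176² = 1416100 = 1190².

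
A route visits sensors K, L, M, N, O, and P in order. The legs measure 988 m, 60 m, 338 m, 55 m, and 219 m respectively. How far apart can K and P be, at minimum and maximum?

The maximum is all hops collinear in one direction: 988 + 60 + 338 + 55 + 219 = 1660.
The longest hop is 988; the others sum to 672. Folding the others back against it leaves at least 988 − 672 = 316.

316 ≤ KP ≤ 1660 m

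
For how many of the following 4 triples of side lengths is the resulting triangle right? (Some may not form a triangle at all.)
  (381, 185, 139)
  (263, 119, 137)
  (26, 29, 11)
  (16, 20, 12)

(381,185,139): 139+185 ≤ 381, not a triangle
(263,119,137): 119+137 ≤ 263, not a triangle
(26,29,11): 11²+26² = 797 < 841 = 29² → obtuse
(16,20,12): 12²+16² = 400 = 20² → right
1 of the 4 is right.

1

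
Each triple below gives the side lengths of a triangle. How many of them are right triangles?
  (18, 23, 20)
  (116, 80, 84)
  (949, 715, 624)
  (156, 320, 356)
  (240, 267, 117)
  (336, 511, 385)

5

(18,23,20): 18²+20² = 724 > 529 = 23² → acute
(116,80,84): 80²+84² = 13456 = 116² → right
(949,715,624): 624²+715² = 900601 = 949² → right
(156,320,356): 156²+320² = 126736 = 356² → right
(240,267,117): 117²+240² = 71289 = 267² → right
(336,511,385): 336²+385² = 261121 = 511² → right
5 of the 6 are right.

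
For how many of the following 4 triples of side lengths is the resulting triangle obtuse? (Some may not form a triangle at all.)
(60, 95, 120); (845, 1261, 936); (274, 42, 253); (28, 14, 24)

(60,95,120): 60²+95² = 12625 < 14400 = 120² → obtuse
(845,1261,936): 845²+936² = 1590121 = 1261² → right
(274,42,253): 42²+253² = 65773 < 75076 = 274² → obtuse
(28,14,24): 14²+24² = 772 < 784 = 28² → obtuse
3 of the 4 are obtuse.

3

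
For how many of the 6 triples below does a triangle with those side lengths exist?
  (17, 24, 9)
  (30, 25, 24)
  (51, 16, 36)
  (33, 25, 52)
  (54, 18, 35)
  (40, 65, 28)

5

(9,17,24): 9+17 > 24 → valid
(24,25,30): 24+25 > 30 → valid
(16,36,51): 16+36 > 51 → valid
(25,33,52): 25+33 > 52 → valid
(18,35,54): 18+35 ≤ 54 → not valid
(28,40,65): 28+40 > 65 → valid
5 of the 6 triples form a triangle.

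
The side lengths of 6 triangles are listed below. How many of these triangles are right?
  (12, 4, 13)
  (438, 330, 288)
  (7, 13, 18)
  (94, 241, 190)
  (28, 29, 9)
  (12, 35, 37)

2

(12,4,13): 4²+12² = 160 < 169 = 13² → obtuse
(438,330,288): 288²+330² = 191844 = 438² → right
(7,13,18): 7²+13² = 218 < 324 = 18² → obtuse
(94,241,190): 94²+190² = 44936 < 58081 = 241² → obtuse
(28,29,9): 9²+28² = 865 > 841 = 29² → acute
(12,35,37): 12²+35² = 1369 = 37² → right
2 of the 6 are right.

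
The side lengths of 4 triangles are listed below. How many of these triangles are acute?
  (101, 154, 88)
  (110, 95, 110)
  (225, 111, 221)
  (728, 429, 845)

(101,154,88): 88²+101² = 17945 < 23716 = 154² → obtuse
(110,95,110): 95²+110² = 21125 > 12100 = 110² → acute
(225,111,221): 111²+221² = 61162 > 50625 = 225² → acute
(728,429,845): 429²+728² = 714025 = 845² → right
2 of the 4 are acute.

2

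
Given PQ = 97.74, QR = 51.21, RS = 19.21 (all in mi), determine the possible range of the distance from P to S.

The maximum is all hops collinear in one direction: 97.74 + 51.21 + 19.21 = 168.16.
The longest hop is 97.74; the others sum to 70.42. Folding the others back against it leaves at least 97.74 − 70.42 = 27.32.

27.32 ≤ PS ≤ 168.16 mi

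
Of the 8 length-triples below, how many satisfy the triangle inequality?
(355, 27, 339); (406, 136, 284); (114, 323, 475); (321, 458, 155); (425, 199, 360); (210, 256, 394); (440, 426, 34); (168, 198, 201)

(27,339,355): 27+339 > 355 → valid
(136,284,406): 136+284 > 406 → valid
(114,323,475): 114+323 ≤ 475 → not valid
(155,321,458): 155+321 > 458 → valid
(199,360,425): 199+360 > 425 → valid
(210,256,394): 210+256 > 394 → valid
(34,426,440): 34+426 > 440 → valid
(168,198,201): 168+198 > 201 → valid
7 of the 8 triples form a triangle.

7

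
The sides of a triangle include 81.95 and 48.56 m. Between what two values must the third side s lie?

33.39 < s < 130.51 (m)

By the triangle inequality, s must be less than 81.95 + 48.56 = 130.51 and greater than |81.95 − 48.56| = 33.39.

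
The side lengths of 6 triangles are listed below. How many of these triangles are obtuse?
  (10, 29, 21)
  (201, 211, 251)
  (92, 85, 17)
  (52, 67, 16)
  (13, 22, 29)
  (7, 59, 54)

5

(10,29,21): 10²+21² = 541 < 841 = 29² → obtuse
(201,211,251): 201²+211² = 84922 > 63001 = 251² → acute
(92,85,17): 17²+85² = 7514 < 8464 = 92² → obtuse
(52,67,16): 16²+52² = 2960 < 4489 = 67² → obtuse
(13,22,29): 13²+22² = 653 < 841 = 29² → obtuse
(7,59,54): 7²+54² = 2965 < 3481 = 59² → obtuse
5 of the 6 are obtuse.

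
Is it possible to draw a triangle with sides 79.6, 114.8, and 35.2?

The two shorter sides sum to 114.8, exactly equal to the longest side 114.8.
That gives only a degenerate (flat) triangle — the inequality must be strict.

No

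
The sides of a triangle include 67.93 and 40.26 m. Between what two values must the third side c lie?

By the triangle inequality, c must be less than 67.93 + 40.26 = 108.19 and greater than |67.93 − 40.26| = 27.67.

27.67 < c < 108.19 (m)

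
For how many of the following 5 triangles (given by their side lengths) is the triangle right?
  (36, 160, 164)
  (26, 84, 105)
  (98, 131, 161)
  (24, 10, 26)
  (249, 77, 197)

(36,160,164): 36²+160² = 26896 = 164² → right
(26,84,105): 26²+84² = 7732 < 11025 = 105² → obtuse
(98,131,161): 98²+131² = 26765 > 25921 = 161² → acute
(24,10,26): 10²+24² = 676 = 26² → right
(249,77,197): 77²+197² = 44738 < 62001 = 249² → obtuse
2 of the 5 are right.

2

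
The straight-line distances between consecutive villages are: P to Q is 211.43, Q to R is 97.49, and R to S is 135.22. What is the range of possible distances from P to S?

The maximum is all hops collinear in one direction: 211.43 + 97.49 + 135.22 = 444.14.
The longest hop is 211.43; the others sum to 232.71. Since 211.43 ≤ 232.71, the path can fold back on itself completely, so the minimum distance is 0.

0 ≤ PS ≤ 444.14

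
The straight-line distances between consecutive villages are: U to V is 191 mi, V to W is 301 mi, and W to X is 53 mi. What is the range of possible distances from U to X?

57 ≤ UX ≤ 545 mi

The maximum is all hops collinear in one direction: 191 + 301 + 53 = 545.
The longest hop is 301; the others sum to 244. Folding the others back against it leaves at least 301 − 244 = 57.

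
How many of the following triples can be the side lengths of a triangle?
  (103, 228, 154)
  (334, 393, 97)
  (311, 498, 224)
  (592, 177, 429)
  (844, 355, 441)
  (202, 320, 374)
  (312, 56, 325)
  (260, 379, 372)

(103,154,228): 103+154 > 228 → valid
(97,334,393): 97+334 > 393 → valid
(224,311,498): 224+311 > 498 → valid
(177,429,592): 177+429 > 592 → valid
(355,441,844): 355+441 ≤ 844 → not valid
(202,320,374): 202+320 > 374 → valid
(56,312,325): 56+312 > 325 → valid
(260,372,379): 260+372 > 379 → valid
7 of the 8 triples form a triangle.

7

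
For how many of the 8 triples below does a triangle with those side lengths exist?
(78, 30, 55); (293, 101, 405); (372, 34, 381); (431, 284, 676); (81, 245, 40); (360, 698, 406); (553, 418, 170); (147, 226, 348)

(30,55,78): 30+55 > 78 → valid
(101,293,405): 101+293 ≤ 405 → not valid
(34,372,381): 34+372 > 381 → valid
(284,431,676): 284+431 > 676 → valid
(40,81,245): 40+81 ≤ 245 → not valid
(360,406,698): 360+406 > 698 → valid
(170,418,553): 170+418 > 553 → valid
(147,226,348): 147+226 > 348 → valid
6 of the 8 triples form a triangle.

6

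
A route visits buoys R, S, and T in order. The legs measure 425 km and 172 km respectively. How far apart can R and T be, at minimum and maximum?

By the triangle inequality, |425 − 172| ≤ RT ≤ 425 + 172.

253 ≤ RT ≤ 597 km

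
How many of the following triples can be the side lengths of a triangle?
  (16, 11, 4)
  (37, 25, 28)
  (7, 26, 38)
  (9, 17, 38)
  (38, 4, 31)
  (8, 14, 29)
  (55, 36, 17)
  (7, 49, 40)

(4,11,16): 4+11 ≤ 16 → not valid
(25,28,37): 25+28 > 37 → valid
(7,26,38): 7+26 ≤ 38 → not valid
(9,17,38): 9+17 ≤ 38 → not valid
(4,31,38): 4+31 ≤ 38 → not valid
(8,14,29): 8+14 ≤ 29 → not valid
(17,36,55): 17+36 ≤ 55 → not valid
(7,40,49): 7+40 ≤ 49 → not valid
1 of the 8 triples forms a triangle.

1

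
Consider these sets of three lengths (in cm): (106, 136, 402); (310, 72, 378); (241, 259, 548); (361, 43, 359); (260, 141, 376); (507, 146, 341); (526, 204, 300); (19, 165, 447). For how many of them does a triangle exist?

(106,136,402): 106+136 ≤ 402 → not valid
(72,310,378): 72+310 > 378 → valid
(241,259,548): 241+259 ≤ 548 → not valid
(43,359,361): 43+359 > 361 → valid
(141,260,376): 141+260 > 376 → valid
(146,341,507): 146+341 ≤ 507 → not valid
(204,300,526): 204+300 ≤ 526 → not valid
(19,165,447): 19+165 ≤ 447 → not valid
3 of the 8 triples form a triangle.

3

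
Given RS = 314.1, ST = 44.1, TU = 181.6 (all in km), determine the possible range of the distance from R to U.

The maximum is all hops collinear in one direction: 314.1 + 44.1 + 181.6 = 539.8.
The longest hop is 314.1; the others sum to 225.7. Folding the others back against it leaves at least 314.1 − 225.7 = 88.4.

88.4 ≤ RU ≤ 539.8 km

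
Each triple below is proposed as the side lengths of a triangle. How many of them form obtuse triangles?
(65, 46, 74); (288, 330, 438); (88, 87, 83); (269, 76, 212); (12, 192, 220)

1

(65,46,74): 46²+65² = 6341 > 5476 = 74² → acute
(288,330,438): 288²+330² = 191844 = 438² → right
(88,87,83): 83²+87² = 14458 > 7744 = 88² → acute
(269,76,212): 76²+212² = 50720 < 72361 = 269² → obtuse
(12,192,220): 12+192 ≤ 220, not a triangle
1 of the 5 is obtuse.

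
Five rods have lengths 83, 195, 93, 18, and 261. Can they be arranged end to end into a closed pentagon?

A pentagon exists iff every side is shorter than the sum of the others — equivalently, the longest side is less than the sum of the rest.
Longest side 261 < 389 (sum of the remaining 4), so yes.

Yes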